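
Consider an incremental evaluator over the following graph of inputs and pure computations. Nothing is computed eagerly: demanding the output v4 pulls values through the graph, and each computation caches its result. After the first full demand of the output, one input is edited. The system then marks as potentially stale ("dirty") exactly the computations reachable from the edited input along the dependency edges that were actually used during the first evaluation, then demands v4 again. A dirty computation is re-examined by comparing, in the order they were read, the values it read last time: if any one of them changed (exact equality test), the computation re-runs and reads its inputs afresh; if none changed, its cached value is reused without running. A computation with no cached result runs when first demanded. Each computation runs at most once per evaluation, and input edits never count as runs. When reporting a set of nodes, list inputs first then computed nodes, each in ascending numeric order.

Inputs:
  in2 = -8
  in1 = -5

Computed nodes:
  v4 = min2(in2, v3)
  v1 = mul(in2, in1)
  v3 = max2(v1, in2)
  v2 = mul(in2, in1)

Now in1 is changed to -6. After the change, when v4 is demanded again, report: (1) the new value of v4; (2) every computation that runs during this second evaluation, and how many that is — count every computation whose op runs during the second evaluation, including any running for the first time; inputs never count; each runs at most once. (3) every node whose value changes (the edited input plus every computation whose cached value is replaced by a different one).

v4 now evaluates to -8.
Run set: v1, v3, v4 (3 run).
Changed values: in1, v1, v3.

Initial pass — values computed on the first demand:
  v1 = mul(-8, -5) = 40
  v3 = max2(40, -8) = 40
  v4 = min2(-8, 40) = -8

Second demand — change propagation:
  v1: re-runs because in1 -5->-6; new result 48.
  v3: re-runs because v1 40->48; new result 48.
  v4: re-runs because v3 40->48; new result -8 (unchanged).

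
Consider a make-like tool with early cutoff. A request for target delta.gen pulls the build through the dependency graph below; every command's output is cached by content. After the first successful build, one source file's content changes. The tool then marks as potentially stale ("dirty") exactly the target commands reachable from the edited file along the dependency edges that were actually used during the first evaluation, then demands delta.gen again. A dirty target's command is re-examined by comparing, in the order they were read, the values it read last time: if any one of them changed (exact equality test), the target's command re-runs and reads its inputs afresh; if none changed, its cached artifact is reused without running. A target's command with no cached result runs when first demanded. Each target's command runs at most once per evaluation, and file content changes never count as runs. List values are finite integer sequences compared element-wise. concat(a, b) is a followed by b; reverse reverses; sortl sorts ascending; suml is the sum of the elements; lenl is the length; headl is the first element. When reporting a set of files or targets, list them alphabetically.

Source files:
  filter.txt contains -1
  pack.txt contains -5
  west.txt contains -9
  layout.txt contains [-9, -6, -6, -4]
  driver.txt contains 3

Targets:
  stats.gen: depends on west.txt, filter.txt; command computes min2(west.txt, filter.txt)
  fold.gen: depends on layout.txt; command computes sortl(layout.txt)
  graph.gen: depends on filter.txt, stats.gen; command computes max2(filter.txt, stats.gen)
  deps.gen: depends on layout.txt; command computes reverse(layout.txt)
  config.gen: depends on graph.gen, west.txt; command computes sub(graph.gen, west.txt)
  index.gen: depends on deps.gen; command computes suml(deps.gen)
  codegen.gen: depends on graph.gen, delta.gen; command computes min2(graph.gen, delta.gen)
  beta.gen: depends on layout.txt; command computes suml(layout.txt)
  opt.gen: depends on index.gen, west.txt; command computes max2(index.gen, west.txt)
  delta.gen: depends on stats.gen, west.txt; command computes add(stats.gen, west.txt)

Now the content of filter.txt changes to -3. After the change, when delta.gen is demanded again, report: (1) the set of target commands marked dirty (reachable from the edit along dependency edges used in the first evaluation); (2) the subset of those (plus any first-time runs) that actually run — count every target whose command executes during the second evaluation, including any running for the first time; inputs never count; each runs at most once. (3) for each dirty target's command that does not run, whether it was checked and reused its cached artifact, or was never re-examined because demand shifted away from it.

The edit dirties: delta.gen, stats.gen.
1 target commands run: stats.gen.
Cache hits after checking: delta.gen.
Note the absorption at stats.gen: it re-runs yet its value is the same, leaving the output's value untouched.

First demand of the output computes:
  stats.gen = min2(-9, -1) = -9
  delta.gen = add(-9, -9) = -18

After the edit, cleaning proceeds:
  stats.gen: a read changed (filter.txt -1->-3) — executes, giving -9 — identical to its old value.
  delta.gen: dirty, but its reads are unchanged (stats.gen unchanged, west.txt unchanged); cached -18 stands.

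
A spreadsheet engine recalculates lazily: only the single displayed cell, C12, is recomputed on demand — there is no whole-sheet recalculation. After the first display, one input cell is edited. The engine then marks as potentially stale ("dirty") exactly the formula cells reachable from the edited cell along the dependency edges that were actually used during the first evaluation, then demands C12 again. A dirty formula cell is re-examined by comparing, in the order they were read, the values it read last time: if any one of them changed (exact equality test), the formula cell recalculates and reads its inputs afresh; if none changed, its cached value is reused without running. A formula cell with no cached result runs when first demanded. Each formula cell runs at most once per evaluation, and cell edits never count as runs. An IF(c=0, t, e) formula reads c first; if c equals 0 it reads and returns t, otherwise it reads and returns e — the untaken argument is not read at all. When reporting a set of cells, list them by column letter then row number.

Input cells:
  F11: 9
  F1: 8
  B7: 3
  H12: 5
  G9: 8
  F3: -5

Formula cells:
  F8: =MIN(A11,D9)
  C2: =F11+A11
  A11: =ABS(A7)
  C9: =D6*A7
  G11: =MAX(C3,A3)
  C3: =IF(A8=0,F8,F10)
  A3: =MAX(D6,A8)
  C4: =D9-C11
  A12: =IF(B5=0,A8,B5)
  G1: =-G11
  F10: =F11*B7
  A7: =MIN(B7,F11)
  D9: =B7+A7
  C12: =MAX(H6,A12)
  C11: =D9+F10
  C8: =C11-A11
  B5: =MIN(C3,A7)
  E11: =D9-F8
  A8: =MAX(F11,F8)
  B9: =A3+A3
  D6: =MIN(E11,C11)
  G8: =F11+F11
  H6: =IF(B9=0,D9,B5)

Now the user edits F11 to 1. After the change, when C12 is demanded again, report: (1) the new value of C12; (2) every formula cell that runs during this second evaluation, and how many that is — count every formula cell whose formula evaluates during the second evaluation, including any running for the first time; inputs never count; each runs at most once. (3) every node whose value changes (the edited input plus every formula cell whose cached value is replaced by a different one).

New value of C12: 1.
Formula cells that run: A3, A7, A8, A11, A12, B5, B9, C3, C11, C12, D6, D9, E11, F8, F10, H6 — 16 in total.
Values that change: A3, A7, A8, A11, A12, B5, B9, C3, C11, C12, D9, F8, F10, F11, H6.

First evaluation (everything demanded from the output):
  A7 = MIN(3, 9) = 3
  A11 = ABS(3) = 3
  D9 = 3 + 3 = 6
  F8 = MIN(3, 6) = 3
  A8 = MAX(9, 3) = 9
  E11 = 6 - 3 = 3
  F10 = 9 * 3 = 27
  C3 = IF(A8=0: A8=9 -> else branch F10) = 27
  B5 = MIN(27, 3) = 3
  A12 = IF(B5=0: B5=3 -> else branch B5) = 3
  C11 = 6 + 27 = 33
  D6 = MIN(3, 33) = 3
  A3 = MAX(3, 9) = 9
  B9 = 9 + 9 = 18
  H6 = IF(B9=0: B9=18 -> else branch B5) = 3
  C12 = MAX(3, 3) = 3

Propagation after the edit:
  A7: runs — F11 9->1; result 1.
  A11: runs — A7 3->1; result 1.
  D9: runs — A7 3->1; result 4.
  F8: runs — A11 3->1; D9 6->4; result 1.
  A8: runs — F11 9->1; F8 3->1; result 1.
  E11: runs — D9 6->4; F8 3->1; result 3 (same value as before).
  F10: runs — F11 9->1; result 3.
  C3: runs — A8 9->1; F10 27->3; result 3.
  B5: runs — C3 27->3; A7 3->1; result 1.
  A12: runs — B5 3->1; B5 3->1; result 1.
  C11: runs — D9 6->4; F10 27->3; result 7.
  D6: runs — C11 33->7; result 3 (same value as before).
  A3: runs — A8 9->1; result 3.
  B9: runs — A3 9->3; A3 9->3; result 6.
  H6: runs — B9 18->6; B5 3->1; result 1.
  C12: runs — H6 3->1; A12 3->1; result 1.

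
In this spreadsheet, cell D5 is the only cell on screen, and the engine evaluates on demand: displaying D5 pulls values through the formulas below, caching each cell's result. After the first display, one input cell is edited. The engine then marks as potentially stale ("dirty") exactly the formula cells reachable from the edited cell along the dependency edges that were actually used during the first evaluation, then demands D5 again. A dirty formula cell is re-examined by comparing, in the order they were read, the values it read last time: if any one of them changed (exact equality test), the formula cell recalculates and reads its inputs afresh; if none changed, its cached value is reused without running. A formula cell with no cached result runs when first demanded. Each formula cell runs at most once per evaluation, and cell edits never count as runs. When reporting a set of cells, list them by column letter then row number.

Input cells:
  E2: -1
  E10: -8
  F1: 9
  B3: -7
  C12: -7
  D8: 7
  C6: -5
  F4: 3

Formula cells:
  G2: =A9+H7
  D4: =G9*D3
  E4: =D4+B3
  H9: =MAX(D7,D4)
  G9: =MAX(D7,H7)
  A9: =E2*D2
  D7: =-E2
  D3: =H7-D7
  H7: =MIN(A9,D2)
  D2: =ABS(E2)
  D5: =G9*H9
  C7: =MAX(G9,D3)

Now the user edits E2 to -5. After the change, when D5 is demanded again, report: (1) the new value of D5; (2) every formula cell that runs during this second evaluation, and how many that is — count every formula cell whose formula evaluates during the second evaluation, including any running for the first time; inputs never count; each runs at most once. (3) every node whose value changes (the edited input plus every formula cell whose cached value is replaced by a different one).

Initial pass — values computed on the first demand:
  D2 = ABS(-1) = 1
  A9 = -1 * 1 = -1
  D7 = -(-1) = 1
  H7 = MIN(-1, 1) = -1
  D3 = -1 - 1 = -2
  G9 = MAX(1, -1) = 1
  D4 = 1 * -2 = -2
  H9 = MAX(1, -2) = 1
  D5 = 1 * 1 = 1

Second demand — change propagation:
  D2: re-runs because E2 -1->-5; new result 5.
  A9: re-runs because E2 -1->-5; D2 1->5; new result -25.
  D7: re-runs because E2 -1->-5; new result 5.
  H7: re-runs because A9 -1->-25; D2 1->5; new result -25.
  D3: re-runs because H7 -1->-25; D7 1->5; new result -30.
  G9: re-runs because D7 1->5; H7 -1->-25; new result 5.
  D4: re-runs because G9 1->5; D3 -2->-30; new result -150.
  H9: re-runs because D7 1->5; D4 -2->-150; new result 5.
  D5: re-runs because G9 1->5; H9 1->5; new result 25.

D5 now evaluates to 25.
Run set: A9, D2, D3, D4, D5, D7, G9, H7, H9 (9 run).
Changed values: A9, D2, D3, D4, D5, D7, E2, G9, H7, H9.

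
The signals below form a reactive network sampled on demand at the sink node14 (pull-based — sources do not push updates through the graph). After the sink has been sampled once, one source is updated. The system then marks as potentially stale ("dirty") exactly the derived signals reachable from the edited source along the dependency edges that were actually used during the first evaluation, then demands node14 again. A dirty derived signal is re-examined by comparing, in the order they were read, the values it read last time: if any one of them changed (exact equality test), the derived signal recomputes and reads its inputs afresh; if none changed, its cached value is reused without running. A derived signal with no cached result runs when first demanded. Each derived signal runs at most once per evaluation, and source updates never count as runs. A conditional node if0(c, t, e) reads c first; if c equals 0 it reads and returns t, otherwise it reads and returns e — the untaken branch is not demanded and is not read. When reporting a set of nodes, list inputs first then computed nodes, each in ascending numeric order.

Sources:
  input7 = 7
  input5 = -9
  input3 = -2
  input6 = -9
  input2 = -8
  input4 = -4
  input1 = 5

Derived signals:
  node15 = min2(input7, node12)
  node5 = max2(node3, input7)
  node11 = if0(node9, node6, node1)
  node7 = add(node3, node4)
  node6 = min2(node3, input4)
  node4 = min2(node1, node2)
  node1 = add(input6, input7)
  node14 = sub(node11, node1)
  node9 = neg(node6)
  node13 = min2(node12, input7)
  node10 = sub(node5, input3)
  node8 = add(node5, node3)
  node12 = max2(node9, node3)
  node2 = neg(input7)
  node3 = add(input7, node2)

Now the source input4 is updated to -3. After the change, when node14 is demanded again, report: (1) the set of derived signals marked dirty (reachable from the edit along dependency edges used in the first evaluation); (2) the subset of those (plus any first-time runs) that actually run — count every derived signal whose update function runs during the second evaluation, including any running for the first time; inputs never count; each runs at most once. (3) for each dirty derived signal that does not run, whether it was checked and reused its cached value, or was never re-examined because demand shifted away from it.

Dirty set: node6, node9, node11, node14.
Run set: node6, node9, node11 (3 run).
Re-examined without running (cache reused): node14.
The important point: node11 recomputes to an identical value, and the output ends up unchanged.

Initial pass — values computed on the first demand:
  node1 = add(-9, 7) = -2
  node2 = neg(7) = -7
  node3 = add(7, -7) = 0
  node6 = min2(0, -4) = -4
  node9 = neg(-4) = 4
  node11 = if0(node9=4 -> else branch node1) = -2
  node14 = sub(-2, -2) = 0

Second demand — change propagation:
  node6: re-runs because input4 -4->-3; new result -3.
  node9: re-runs because node6 -4->-3; new result 3.
  node11: re-runs because node9 4->3; new result -2 (unchanged).
  node14: re-examined; everything it read last time is the same (node11 unchanged, node1 unchanged) — cache 0 kept, no run.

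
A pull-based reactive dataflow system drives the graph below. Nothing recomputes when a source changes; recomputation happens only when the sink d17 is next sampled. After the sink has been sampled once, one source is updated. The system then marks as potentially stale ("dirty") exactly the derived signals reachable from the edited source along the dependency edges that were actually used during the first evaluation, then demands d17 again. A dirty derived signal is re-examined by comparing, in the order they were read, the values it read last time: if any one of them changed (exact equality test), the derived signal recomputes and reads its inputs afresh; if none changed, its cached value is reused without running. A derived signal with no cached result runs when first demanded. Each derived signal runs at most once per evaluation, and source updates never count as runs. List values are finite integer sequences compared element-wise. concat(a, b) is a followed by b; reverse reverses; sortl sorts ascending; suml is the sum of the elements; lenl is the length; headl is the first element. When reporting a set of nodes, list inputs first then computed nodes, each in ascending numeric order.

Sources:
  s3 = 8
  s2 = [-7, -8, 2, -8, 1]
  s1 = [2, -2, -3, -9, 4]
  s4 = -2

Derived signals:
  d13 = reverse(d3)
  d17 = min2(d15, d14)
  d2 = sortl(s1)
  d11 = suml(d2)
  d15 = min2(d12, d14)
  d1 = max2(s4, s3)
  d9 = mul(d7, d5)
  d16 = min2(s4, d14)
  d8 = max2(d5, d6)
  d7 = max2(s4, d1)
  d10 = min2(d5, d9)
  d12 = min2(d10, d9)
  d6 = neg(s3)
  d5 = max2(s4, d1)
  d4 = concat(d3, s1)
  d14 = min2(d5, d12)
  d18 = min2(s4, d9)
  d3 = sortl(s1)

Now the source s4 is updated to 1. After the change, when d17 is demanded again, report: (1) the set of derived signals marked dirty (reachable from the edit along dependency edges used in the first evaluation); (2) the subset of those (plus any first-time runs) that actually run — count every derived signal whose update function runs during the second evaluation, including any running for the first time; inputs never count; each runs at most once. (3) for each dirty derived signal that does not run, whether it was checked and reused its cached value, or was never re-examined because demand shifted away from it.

Marked dirty: d1, d5, d7, d9, d10, d12, d14, d15, d17.
Derived signals that run: d1, d5, d7 — 3 in total.
Checked but reused from cache: d9, d10, d12, d14, d15, d17.
Key observation: the cutoff stops propagation at d9 — its inputs' values are unchanged, so it reuses its cache.

First evaluation (everything demanded from the output):
  d1 = max2(-2, 8) = 8
  d5 = max2(-2, 8) = 8
  d7 = max2(-2, 8) = 8
  d9 = mul(8, 8) = 64
  d10 = min2(8, 64) = 8
  d12 = min2(8, 64) = 8
  d14 = min2(8, 8) = 8
  d15 = min2(8, 8) = 8
  d17 = min2(8, 8) = 8

Propagation after the edit:
  d1: runs — s4 -2->1; result 8 (same value as before).
  d5: runs — s4 -2->1; result 8 (same value as before).
  d7: runs — s4 -2->1; result 8 (same value as before).
  d9: checked — values it read are unchanged (d7 unchanged, d5 unchanged); reused cached 64 without running.
  d10: checked — values it read are unchanged (d5 unchanged, d9 unchanged); reused cached 8 without running.
  d12: checked — values it read are unchanged (d10 unchanged, d9 unchanged); reused cached 8 without running.
  d14: checked — values it read are unchanged (d5 unchanged, d12 unchanged); reused cached 8 without running.
  d15: checked — values it read are unchanged (d12 unchanged, d14 unchanged); reused cached 8 without running.
  d17: checked — values it read are unchanged (d15 unchanged, d14 unchanged); reused cached 8 without running.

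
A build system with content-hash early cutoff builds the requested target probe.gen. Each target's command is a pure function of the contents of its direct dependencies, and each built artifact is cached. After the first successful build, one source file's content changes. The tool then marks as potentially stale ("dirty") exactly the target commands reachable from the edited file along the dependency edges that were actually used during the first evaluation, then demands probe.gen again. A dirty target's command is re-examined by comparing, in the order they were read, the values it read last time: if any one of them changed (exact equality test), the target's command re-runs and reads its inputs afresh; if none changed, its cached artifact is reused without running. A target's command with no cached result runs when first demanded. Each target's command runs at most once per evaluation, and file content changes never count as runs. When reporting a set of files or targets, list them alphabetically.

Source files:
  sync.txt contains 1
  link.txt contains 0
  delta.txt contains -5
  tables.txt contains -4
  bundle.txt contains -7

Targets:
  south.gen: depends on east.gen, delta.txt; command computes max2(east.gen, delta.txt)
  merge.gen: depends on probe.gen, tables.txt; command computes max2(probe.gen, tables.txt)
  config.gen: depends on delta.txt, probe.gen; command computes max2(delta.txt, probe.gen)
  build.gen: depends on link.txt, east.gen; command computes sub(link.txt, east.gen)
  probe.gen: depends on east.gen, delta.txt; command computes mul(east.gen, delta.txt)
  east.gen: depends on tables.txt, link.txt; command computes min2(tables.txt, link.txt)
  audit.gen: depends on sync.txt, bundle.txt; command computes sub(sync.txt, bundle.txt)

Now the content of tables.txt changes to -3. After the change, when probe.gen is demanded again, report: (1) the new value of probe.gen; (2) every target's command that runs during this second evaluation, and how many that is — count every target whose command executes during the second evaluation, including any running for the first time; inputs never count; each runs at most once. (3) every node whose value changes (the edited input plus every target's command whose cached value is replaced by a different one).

New value of probe.gen: 15.
Target commands that run: east.gen, probe.gen — 2 in total.
Values that change: east.gen, probe.gen, tables.txt.

First evaluation (everything demanded from the output):
  east.gen = min2(-4, 0) = -4
  probe.gen = mul(-4, -5) = 20

Propagation after the edit:
  east.gen: runs — tables.txt -4->-3; result -3.
  probe.gen: runs — east.gen -4->-3; result 15.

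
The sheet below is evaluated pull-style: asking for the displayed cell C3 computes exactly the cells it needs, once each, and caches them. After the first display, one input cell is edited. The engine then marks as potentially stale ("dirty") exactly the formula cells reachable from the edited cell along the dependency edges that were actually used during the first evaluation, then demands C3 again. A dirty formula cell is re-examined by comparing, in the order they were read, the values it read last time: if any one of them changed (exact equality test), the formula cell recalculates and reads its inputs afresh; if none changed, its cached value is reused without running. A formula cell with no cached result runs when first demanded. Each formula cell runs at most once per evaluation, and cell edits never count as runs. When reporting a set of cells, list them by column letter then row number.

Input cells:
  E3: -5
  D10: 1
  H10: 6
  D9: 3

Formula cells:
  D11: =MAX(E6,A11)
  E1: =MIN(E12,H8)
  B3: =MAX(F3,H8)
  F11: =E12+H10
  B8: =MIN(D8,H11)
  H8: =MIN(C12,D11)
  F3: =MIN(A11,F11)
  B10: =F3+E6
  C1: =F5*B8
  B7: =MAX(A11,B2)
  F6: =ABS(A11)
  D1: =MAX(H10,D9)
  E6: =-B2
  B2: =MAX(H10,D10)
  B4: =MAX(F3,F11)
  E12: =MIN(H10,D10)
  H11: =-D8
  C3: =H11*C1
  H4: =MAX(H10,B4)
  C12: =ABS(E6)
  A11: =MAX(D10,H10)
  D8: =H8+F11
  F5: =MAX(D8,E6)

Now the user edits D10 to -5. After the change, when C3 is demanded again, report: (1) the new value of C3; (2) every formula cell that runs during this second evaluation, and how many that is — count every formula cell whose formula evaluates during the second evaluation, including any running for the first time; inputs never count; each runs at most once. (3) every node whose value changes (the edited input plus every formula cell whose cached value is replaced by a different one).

First demand of the output computes:
  A11 = MAX(1, 6) = 6
  B2 = MAX(6, 1) = 6
  E6 = -(6) = -6
  C12 = ABS(-6) = 6
  D11 = MAX(-6, 6) = 6
  E12 = MIN(6, 1) = 1
  F11 = 1 + 6 = 7
  H8 = MIN(6, 6) = 6
  D8 = 6 + 7 = 13
  F5 = MAX(13, -6) = 13
  H11 = -(13) = -13
  B8 = MIN(13, -13) = -13
  C1 = 13 * -13 = -169
  C3 = -13 * -169 = 2197

After the edit, cleaning proceeds:
  A11: a read changed (D10 1->-5) — executes, giving 6 — identical to its old value.
  B2: a read changed (D10 1->-5) — executes, giving 6 — identical to its old value.
  E6: dirty, but its reads are unchanged (B2 unchanged); cached -6 stands.
  C12: dirty, but its reads are unchanged (E6 unchanged); cached 6 stands.
  D11: dirty, but its reads are unchanged (E6 unchanged, A11 unchanged); cached 6 stands.
  E12: a read changed (D10 1->-5) — executes, giving -5.
  F11: a read changed (E12 1->-5) — executes, giving 1.
  H8: dirty, but its reads are unchanged (C12 unchanged, D11 unchanged); cached 6 stands.
  D8: a read changed (F11 7->1) — executes, giving 7.
  F5: a read changed (D8 13->7) — executes, giving 7.
  H11: a read changed (D8 13->7) — executes, giving -7.
  B8: a read changed (D8 13->7; H11 -13->-7) — executes, giving -7.
  C1: a read changed (F5 13->7; B8 -13->-7) — executes, giving -49.
  C3: a read changed (H11 -13->-7; C1 -169->-49) — executes, giving 343.

Note where the cutoff bites: E6 is checked, finds nothing changed, and keeps its cache.

Demanding C3 again yields 343.
10 formula cells run: A11, B2, B8, C1, C3, D8, E12, F5, F11, H11.
The nodes whose values change: B8, C1, C3, D8, D10, E12, F5, F11, H11.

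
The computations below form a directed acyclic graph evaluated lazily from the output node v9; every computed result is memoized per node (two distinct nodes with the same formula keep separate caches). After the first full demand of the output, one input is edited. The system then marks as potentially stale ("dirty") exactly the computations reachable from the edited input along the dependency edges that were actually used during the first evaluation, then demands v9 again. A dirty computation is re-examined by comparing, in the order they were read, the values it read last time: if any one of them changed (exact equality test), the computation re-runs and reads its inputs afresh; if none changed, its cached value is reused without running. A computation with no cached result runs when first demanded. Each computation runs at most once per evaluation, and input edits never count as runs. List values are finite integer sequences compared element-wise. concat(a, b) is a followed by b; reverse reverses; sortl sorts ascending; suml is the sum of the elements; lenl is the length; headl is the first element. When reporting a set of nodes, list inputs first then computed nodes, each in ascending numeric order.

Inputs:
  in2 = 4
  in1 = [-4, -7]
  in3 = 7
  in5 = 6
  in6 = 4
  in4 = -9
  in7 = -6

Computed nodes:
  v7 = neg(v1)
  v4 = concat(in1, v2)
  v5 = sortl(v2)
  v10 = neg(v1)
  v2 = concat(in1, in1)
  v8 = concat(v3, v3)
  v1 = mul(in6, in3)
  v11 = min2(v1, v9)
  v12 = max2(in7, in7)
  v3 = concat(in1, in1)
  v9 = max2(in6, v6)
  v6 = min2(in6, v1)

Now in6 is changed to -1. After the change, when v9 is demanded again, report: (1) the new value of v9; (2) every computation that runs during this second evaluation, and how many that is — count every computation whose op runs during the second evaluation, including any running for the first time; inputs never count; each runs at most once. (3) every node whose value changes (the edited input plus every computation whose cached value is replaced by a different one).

Demanding v9 again yields -1.
3 computations run: v1, v6, v9.
The nodes whose values change: in6, v1, v6, v9.

First demand of the output computes:
  v1 = mul(4, 7) = 28
  v6 = min2(4, 28) = 4
  v9 = max2(4, 4) = 4

After the edit, cleaning proceeds:
  v1: a read changed (in6 4->-1) — executes, giving -7.
  v6: a read changed (in6 4->-1; v1 28->-7) — executes, giving -7.
  v9: a read changed (in6 4->-1; v6 4->-7) — executes, giving -1.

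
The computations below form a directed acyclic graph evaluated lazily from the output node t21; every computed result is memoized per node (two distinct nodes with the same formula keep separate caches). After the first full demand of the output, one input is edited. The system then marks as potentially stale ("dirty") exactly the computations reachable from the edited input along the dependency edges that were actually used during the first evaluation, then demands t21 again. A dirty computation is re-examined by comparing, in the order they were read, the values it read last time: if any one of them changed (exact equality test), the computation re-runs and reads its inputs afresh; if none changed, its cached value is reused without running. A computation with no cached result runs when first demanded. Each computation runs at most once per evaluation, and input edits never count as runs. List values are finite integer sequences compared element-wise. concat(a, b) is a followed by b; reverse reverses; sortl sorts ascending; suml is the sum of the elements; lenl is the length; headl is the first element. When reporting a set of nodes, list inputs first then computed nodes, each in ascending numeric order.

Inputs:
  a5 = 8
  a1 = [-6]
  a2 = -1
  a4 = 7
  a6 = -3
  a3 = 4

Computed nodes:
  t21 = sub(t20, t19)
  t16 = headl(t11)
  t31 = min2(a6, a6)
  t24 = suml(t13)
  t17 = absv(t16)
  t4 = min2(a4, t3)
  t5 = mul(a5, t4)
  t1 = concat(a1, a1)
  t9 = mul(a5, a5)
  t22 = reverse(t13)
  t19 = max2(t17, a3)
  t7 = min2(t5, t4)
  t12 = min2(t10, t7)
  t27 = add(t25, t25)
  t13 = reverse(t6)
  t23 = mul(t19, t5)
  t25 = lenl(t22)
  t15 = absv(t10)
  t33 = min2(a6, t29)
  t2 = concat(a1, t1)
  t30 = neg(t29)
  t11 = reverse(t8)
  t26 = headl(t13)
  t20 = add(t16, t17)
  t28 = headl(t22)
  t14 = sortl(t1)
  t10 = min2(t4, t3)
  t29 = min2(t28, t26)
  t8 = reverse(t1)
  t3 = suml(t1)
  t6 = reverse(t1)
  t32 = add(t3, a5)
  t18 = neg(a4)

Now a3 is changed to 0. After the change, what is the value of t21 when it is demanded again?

First demand of the output computes:
  t1 = concat([-6], [-6]) = [-6, -6]
  t8 = reverse([-6, -6]) = [-6, -6]
  t11 = reverse([-6, -6]) = [-6, -6]
  t16 = headl([-6, -6]) = -6
  t17 = absv(-6) = 6
  t19 = max2(6, 4) = 6
  t20 = add(-6, 6) = 0
  t21 = sub(0, 6) = -6

After the edit, cleaning proceeds:
  t19: a read changed (a3 4->0) — executes, giving 6 — identical to its old value.
  t21: dirty, but its reads are unchanged (t20 unchanged, t19 unchanged); cached -6 stands.

Note the absorption at t19: it re-runs yet its value is the same, leaving the output's value untouched.

Demanding t21 again yields -6.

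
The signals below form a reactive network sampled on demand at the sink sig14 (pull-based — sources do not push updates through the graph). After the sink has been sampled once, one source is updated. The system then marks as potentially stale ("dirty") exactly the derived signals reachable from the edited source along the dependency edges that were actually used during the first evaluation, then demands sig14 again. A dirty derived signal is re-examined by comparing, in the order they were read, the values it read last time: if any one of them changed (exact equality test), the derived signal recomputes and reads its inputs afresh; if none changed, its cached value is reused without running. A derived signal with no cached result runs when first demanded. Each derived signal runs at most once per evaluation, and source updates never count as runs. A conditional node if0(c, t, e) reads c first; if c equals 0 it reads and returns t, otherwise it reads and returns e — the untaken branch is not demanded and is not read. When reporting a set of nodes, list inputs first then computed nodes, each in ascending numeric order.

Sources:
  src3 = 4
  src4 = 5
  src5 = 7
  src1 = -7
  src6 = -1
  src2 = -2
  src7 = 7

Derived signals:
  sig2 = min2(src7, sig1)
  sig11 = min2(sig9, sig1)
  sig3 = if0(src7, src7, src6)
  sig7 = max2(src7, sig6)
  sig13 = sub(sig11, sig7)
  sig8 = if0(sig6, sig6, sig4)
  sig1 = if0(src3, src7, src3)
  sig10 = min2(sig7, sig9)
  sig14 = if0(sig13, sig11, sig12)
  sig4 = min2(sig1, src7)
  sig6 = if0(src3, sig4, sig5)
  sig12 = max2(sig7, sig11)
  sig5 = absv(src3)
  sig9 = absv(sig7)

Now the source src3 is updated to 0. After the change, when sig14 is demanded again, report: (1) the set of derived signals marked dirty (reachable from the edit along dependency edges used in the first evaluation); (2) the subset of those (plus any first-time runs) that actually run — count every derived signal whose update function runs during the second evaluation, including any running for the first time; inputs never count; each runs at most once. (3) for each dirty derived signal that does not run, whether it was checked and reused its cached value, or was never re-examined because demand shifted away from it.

Dirty set: sig1, sig5, sig6, sig7, sig9, sig11, sig12, sig13, sig14.
Run set: sig1, sig4, sig6, sig7, sig11, sig13, sig14 (7 run).
Re-examined without running (cache reused): sig9.
Left stale — demand moved off them: sig5, sig12.
The important point: the flipped condition redirects demand; sig5, sig12 are left stale, never re-checked.

Initial pass — values computed on the first demand:
  sig1 = if0(src3=4 -> else branch src3) = 4
  sig5 = absv(4) = 4
  sig6 = if0(src3=4 -> else branch sig5) = 4
  sig7 = max2(7, 4) = 7
  sig9 = absv(7) = 7
  sig11 = min2(7, 4) = 4
  sig12 = max2(7, 4) = 7
  sig13 = sub(4, 7) = -3
  sig14 = if0(sig13=-3 -> else branch sig12) = 7

Second demand — change propagation:
  sig1: re-runs because src3 4->0; src3 4->0; new result 7.
  sig4: newly demanded (no cache) — executes and yields 7.
  sig5: dirty yet unreached — the second evaluation never asks for it.
  sig6: re-runs because src3 4->0; new result 7.
  sig7: re-runs because sig6 4->7; new result 7 (unchanged).
  sig9: re-examined; everything it read last time is the same (sig7 unchanged) — cache 7 kept, no run.
  sig11: re-runs because sig1 4->7; new result 7.
  sig12: dirty yet unreached — the second evaluation never asks for it.
  sig13: re-runs because sig11 4->7; new result 0.
  sig14: re-runs because sig13 -3->0; new result 7 (unchanged).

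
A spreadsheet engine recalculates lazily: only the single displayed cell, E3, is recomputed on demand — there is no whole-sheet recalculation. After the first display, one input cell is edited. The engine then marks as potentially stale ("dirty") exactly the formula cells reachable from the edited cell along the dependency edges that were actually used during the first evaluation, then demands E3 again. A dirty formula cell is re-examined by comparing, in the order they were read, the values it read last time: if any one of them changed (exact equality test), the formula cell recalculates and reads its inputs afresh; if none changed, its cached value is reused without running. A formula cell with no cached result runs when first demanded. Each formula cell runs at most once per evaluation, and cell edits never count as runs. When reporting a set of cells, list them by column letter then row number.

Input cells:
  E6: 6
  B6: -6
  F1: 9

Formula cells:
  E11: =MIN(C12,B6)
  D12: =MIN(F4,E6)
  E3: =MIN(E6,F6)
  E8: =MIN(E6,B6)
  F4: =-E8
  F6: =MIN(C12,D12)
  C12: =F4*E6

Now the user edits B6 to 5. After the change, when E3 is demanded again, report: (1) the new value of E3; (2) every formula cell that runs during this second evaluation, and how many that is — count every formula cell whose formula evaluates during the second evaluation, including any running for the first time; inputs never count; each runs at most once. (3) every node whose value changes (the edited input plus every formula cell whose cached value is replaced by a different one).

New value of E3: -30.
Formula cells that run: C12, D12, E3, E8, F4, F6 — 6 in total.
Values that change: B6, C12, D12, E3, E8, F4, F6.

First evaluation (everything demanded from the output):
  E8 = MIN(6, -6) = -6
  F4 = -(-6) = 6
  C12 = 6 * 6 = 36
  D12 = MIN(6, 6) = 6
  F6 = MIN(36, 6) = 6
  E3 = MIN(6, 6) = 6

Propagation after the edit:
  E8: runs — B6 -6->5; result 5.
  F4: runs — E8 -6->5; result -5.
  C12: runs — F4 6->-5; result -30.
  D12: runs — F4 6->-5; result -5.
  F6: runs — C12 36->-30; D12 6->-5; result -30.
  E3: runs — F6 6->-30; result -30.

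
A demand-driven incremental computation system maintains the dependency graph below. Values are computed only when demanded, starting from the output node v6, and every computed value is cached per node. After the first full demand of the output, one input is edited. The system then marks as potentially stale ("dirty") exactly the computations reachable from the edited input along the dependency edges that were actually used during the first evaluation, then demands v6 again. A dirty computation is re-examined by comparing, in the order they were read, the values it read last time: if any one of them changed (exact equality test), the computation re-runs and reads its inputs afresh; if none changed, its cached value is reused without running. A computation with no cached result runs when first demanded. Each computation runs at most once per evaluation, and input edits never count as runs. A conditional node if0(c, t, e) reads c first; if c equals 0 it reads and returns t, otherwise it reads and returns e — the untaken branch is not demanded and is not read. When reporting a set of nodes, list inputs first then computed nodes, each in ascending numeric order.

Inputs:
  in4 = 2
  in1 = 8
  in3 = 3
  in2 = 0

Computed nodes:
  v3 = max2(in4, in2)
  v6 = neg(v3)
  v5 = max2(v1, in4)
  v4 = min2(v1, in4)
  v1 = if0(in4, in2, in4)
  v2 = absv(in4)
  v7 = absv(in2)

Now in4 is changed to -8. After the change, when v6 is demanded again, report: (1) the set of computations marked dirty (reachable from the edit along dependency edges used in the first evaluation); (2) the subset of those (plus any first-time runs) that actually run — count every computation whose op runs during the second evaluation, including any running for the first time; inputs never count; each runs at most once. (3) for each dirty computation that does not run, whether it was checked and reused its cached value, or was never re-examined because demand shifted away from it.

Marked dirty: v3, v6.
Computations that run: v3, v6 — 2 in total.
Every dirty computation ran.

First evaluation (everything demanded from the output):
  v3 = max2(2, 0) = 2
  v6 = neg(2) = -2

Propagation after the edit:
  v3: runs — in4 2->-8; result 0.
  v6: runs — v3 2->0; result 0.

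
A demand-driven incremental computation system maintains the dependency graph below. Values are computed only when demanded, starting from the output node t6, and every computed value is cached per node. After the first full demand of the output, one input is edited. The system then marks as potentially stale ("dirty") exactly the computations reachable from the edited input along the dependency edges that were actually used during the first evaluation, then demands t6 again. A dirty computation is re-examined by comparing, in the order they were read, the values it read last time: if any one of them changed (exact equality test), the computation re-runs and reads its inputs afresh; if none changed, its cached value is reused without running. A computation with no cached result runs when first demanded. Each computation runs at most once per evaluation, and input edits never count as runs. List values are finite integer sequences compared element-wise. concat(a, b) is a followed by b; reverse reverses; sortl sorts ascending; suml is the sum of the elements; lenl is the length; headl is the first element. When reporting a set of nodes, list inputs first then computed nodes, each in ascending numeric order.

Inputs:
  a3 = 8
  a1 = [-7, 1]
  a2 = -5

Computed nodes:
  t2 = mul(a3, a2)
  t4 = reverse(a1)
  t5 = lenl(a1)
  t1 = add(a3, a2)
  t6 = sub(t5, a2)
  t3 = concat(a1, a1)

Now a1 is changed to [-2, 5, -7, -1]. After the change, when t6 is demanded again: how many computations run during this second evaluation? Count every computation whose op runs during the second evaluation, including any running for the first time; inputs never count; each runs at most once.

First evaluation (everything demanded from the output):
  t5 = lenl([-7, 1]) = 2
  t6 = sub(2, -5) = 7

Propagation after the edit:
  t5: runs — a1 [-7, 1]->[-2, 5, -7, -1]; result 4.
  t6: runs — t5 2->4; result 9.

Computations that run: t5, t6 — 2 in total.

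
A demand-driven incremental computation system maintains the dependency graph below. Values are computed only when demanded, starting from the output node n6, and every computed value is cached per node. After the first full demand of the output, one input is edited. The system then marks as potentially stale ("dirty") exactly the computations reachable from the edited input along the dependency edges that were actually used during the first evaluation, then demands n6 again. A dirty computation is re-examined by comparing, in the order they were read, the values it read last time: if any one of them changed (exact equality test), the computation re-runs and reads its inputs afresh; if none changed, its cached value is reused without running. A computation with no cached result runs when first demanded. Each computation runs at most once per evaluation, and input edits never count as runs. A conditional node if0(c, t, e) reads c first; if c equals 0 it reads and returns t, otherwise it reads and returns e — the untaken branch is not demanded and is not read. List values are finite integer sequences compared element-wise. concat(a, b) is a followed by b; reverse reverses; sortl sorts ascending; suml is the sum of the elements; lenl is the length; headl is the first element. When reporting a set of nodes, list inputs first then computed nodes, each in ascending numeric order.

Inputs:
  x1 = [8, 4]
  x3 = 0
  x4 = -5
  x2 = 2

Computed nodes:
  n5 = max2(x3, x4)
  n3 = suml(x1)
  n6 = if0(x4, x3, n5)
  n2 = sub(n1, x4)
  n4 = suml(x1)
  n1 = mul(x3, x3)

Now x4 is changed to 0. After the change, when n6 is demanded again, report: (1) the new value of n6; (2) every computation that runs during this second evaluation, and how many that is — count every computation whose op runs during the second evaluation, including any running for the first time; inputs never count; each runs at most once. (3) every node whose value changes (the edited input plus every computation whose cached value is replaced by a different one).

First evaluation (everything demanded from the output):
  n5 = max2(0, -5) = 0
  n6 = if0(x4=-5 -> else branch n5) = 0

Propagation after the edit:
  n5: marked dirty but never re-examined — demand shifted away from it.
  n6: runs — x4 -5->0; result 0 (same value as before).

Key observation: a condition flipped, so demand moved to the other branch — n5 is never re-examined.

New value of n6: 0.
Computations that run: n6 — 1 in total.
Values that change: x4.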